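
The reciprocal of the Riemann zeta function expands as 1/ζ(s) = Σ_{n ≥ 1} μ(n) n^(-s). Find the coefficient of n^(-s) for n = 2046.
μ(2046) = 1

Factor n = 2046 = 2 · 3 · 11 · 31. μ(n) = 0 if any exponent ≥ 2 (not squarefree); otherwise μ(n) = (−1)^{ω(n)} where ω(n) is the number of distinct prime factors. Applying: μ(2046) = 1.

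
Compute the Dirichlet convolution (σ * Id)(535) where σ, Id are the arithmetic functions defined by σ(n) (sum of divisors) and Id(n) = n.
(σ * Id)(535) = 2365

Divisors of 535: [1, 5, 107, 535]. For each d | 535:
  d = 1: σ(1) · Id(535/1) = 1 · 535 = 535
  d = 5: σ(5) · Id(535/5) = 6 · 107 = 642
  d = 107: σ(107) · Id(535/107) = 108 · 5 = 540
  d = 535: σ(535) · Id(535/535) = 648 · 1 = 648
Summing: (σ * Id)(535) = 535 + 642 + 540 + 648 = 2365.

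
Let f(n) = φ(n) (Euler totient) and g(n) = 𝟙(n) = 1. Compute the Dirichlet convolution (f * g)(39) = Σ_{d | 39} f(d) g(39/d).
(φ * 𝟙)(39) = 39

Divisors of 39: [1, 3, 13, 39]. For each d | 39:
  d = 1: φ(1) · 𝟙(39/1) = 1 · 1 = 1
  d = 3: φ(3) · 𝟙(39/3) = 2 · 1 = 2
  d = 13: φ(13) · 𝟙(39/13) = 12 · 1 = 12
  d = 39: φ(39) · 𝟙(39/39) = 24 · 1 = 24
Summing: (φ * 𝟙)(39) = 1 + 2 + 12 + 24 = 39.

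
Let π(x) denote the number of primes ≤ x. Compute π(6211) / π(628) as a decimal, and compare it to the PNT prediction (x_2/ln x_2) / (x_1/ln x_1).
π(6211)/π(628) = 808/114 ≈ 7.0877;  PNT prediction ≈ 7.2953.

π(628) = 114 and π(6211) = 808, so π(6211)/π(628) ≈ 7.0877. The PNT-predicted ratio is (6211/ln(6211)) / (628/ln(628)) ≈ 7.2953. The two agree to within a few percent, as expected.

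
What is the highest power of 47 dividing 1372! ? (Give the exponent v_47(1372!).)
v_47(1372!) = 29

Legendre's formula: v_p(n!) = Σ_{k ≥ 1} ⌊n / p^k⌋. For p = 47, n = 1372, the terms are:
  ⌊1372/47^1⌋ = ⌊1372/47⌋ = 29
(the next term ⌊1372/47^2⌋ = 0, terminating the sum). Summing: v_47(1372!) = 29 = 29.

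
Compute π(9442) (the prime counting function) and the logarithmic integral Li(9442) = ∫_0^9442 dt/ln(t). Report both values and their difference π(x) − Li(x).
π(9442) = 1170;  Li(9442) ≈ 1185.37;  π(x) − Li(x) ≈ -15.37.

Direct count of primes ≤ 9442 gives π(9442) = 1170. Numerical evaluation of the logarithmic integral gives Li(9442) ≈ 1185.37. The difference π(x) − Li(x) ≈ -15.37 is typically negative for small/moderate x (Li(x) overestimates), though Littlewood's theorem shows this sign changes infinitely often.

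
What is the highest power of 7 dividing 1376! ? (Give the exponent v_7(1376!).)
v_7(1376!) = 228

Legendre's formula: v_p(n!) = Σ_{k ≥ 1} ⌊n / p^k⌋. For p = 7, n = 1376, the terms are:
  ⌊1376/7^1⌋ = ⌊1376/7⌋ = 196
  ⌊1376/7^2⌋ = ⌊1376/49⌋ = 28
  ⌊1376/7^3⌋ = ⌊1376/343⌋ = 4
(the next term ⌊1376/7^4⌋ = 0, terminating the sum). Summing: v_7(1376!) = 196 + 28 + 4 = 228.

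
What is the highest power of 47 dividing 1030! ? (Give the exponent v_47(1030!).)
v_47(1030!) = 21

Legendre's formula: v_p(n!) = Σ_{k ≥ 1} ⌊n / p^k⌋. For p = 47, n = 1030, the terms are:
  ⌊1030/47^1⌋ = ⌊1030/47⌋ = 21
(the next term ⌊1030/47^2⌋ = 0, terminating the sum). Summing: v_47(1030!) = 21 = 21.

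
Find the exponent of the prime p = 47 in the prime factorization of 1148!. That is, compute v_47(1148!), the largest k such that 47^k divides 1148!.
v_47(1148!) = 24

Legendre's formula: v_p(n!) = Σ_{k ≥ 1} ⌊n / p^k⌋. For p = 47, n = 1148, the terms are:
  ⌊1148/47^1⌋ = ⌊1148/47⌋ = 24
(the next term ⌊1148/47^2⌋ = 0, terminating the sum). Summing: v_47(1148!) = 24 = 24.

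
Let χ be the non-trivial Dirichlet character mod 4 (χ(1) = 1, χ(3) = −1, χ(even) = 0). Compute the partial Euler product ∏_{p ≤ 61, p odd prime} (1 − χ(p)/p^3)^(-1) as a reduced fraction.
∏ = 126115667482028600084463789626710364805572778792731/130156894276470431285217911893722225289762827141120

The odd primes p ≤ 61 are [3, 5, 7, 11, 13, 17, 19, 23, 29, 31, 37, 41, 43, 47, 53, 59, 61]. For each, χ(p) = 1 if p ≡ 1 mod 4, χ(p) = −1 if p ≡ 3 mod 4. Taking (1 − χ(p)/p^3)^(-1) = p^3/(p^3 − χ(p)): (1 − (-1)/3^3)^(-1) · (1 − (1)/5^3)^(-1) · (1 − (-1)/7^3)^(-1) · (1 − (-1)/11^3)^(-1) · (1 − (1)/13^3)^(-1) · (1 − (1)/17^3)^(-1) · (1 − (-1)/19^3)^(-1) · (1 − (-1)/23^3)^(-1) · (1 − (1)/29^3)^(-1) · (1 − (-1)/31^3)^(-1) · (1 − (1)/37^3)^(-1) · (1 − (1)/41^3)^(-1) · (1 − (-1)/43^3)^(-1) · (1 − (-1)/47^3)^(-1) · (1 − (1)/53^3)^(-1) · (1 − (-1)/59^3)^(-1) · (1 − (1)/61^3)^(-1) = 126115667482028600084463789626710364805572778792731/130156894276470431285217911893722225289762827141120.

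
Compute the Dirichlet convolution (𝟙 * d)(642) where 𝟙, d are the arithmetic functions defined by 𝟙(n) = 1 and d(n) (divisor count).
(𝟙 * d)(642) = 27

Divisors of 642: [1, 2, 3, 6, 107, 214, 321, 642]. For each d | 642:
  d = 1: 𝟙(1) · d(642/1) = 1 · 8 = 8
  d = 2: 𝟙(2) · d(642/2) = 1 · 4 = 4
  d = 3: 𝟙(3) · d(642/3) = 1 · 4 = 4
  d = 6: 𝟙(6) · d(642/6) = 1 · 2 = 2
  d = 107: 𝟙(107) · d(642/107) = 1 · 4 = 4
  d = 214: 𝟙(214) · d(642/214) = 1 · 2 = 2
  d = 321: 𝟙(321) · d(642/321) = 1 · 2 = 2
  d = 642: 𝟙(642) · d(642/642) = 1 · 1 = 1
Summing: (𝟙 * d)(642) = 8 + 4 + 4 + 2 + 4 + 2 + 2 + 1 = 27.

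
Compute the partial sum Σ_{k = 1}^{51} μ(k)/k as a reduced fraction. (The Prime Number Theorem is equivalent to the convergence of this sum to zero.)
Σ μ(k)/k = -184943596214571/204963260862830470

Values of μ(k) for 1 ≤ k ≤ 51: μ(1) = 1, μ(2) = -1, μ(3) = -1, μ(5) = -1, μ(6) = 1, μ(7) = -1, μ(10) = 1, μ(11) = -1, μ(13) = -1, μ(14) = 1, μ(15) = 1, μ(17) = -1, μ(19) = -1, μ(21) = 1, μ(22) = 1, μ(23) = -1, μ(26) = 1, μ(29) = -1, μ(30) = -1, μ(31) = -1, μ(33) = 1, μ(34) = 1, μ(35) = 1, μ(37) = -1, μ(38) = 1, μ(39) = 1, μ(41) = -1, μ(42) = -1, μ(43) = -1, μ(46) = 1, μ(47) = -1, μ(51) = 1, with μ = 0 on non-squarefree integers. Summing μ(k)/k for k where μ(k) ≠ 0 gives -184943596214571/204963260862830470 ≈ -0.0009. (PNT ⟺ this sum → 0 as n → ∞.)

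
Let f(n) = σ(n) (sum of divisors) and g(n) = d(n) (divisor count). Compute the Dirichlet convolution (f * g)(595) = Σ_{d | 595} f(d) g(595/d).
(σ * d)(595) = 1600

Divisors of 595: [1, 5, 7, 17, 35, 85, 119, 595]. For each d | 595:
  d = 1: σ(1) · d(595/1) = 1 · 8 = 8
  d = 5: σ(5) · d(595/5) = 6 · 4 = 24
  d = 7: σ(7) · d(595/7) = 8 · 4 = 32
  d = 17: σ(17) · d(595/17) = 18 · 4 = 72
  d = 35: σ(35) · d(595/35) = 48 · 2 = 96
  d = 85: σ(85) · d(595/85) = 108 · 2 = 216
  d = 119: σ(119) · d(595/119) = 144 · 2 = 288
  d = 595: σ(595) · d(595/595) = 864 · 1 = 864
Summing: (σ * d)(595) = 8 + 24 + 32 + 72 + 96 + 216 + 288 + 864 = 1600.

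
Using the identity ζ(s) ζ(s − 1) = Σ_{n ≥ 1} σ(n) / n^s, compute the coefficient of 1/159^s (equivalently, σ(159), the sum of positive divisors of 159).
σ(159) = 216

In the product (Σ m^0/m^s)(Σ k / k^s) = Σ (Σ_{d | n} d) / n^s, the coefficient of 1/n^s is σ(n) = Σ_{d | n} d. For n = 159, divisors are [1, 3, 53, 159]; summing: σ(159) = 216.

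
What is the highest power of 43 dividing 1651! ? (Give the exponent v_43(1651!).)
v_43(1651!) = 38

Legendre's formula: v_p(n!) = Σ_{k ≥ 1} ⌊n / p^k⌋. For p = 43, n = 1651, the terms are:
  ⌊1651/43^1⌋ = ⌊1651/43⌋ = 38
(the next term ⌊1651/43^2⌋ = 0, terminating the sum). Summing: v_43(1651!) = 38 = 38.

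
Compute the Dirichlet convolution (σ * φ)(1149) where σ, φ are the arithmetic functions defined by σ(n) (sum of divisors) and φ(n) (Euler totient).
(σ * φ)(1149) = 4596

Divisors of 1149: [1, 3, 383, 1149]. For each d | 1149:
  d = 1: σ(1) · φ(1149/1) = 1 · 764 = 764
  d = 3: σ(3) · φ(1149/3) = 4 · 382 = 1528
  d = 383: σ(383) · φ(1149/383) = 384 · 2 = 768
  d = 1149: σ(1149) · φ(1149/1149) = 1536 · 1 = 1536
Summing: (σ * φ)(1149) = 764 + 1528 + 768 + 1536 = 4596.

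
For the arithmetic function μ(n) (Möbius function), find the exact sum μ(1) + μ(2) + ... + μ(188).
Σ_{n ≤ 188} μ(n) = -3

Compute μ(n) for each 1 ≤ n ≤ 188: μ(1) = 1, μ(2) = -1, μ(3) = -1, μ(4) = 0, μ(5) = -1, μ(6) = 1, μ(7) = -1, μ(8) = 0, μ(9) = 0, μ(10) = 1, μ(11) = -1, μ(12) = 0, μ(13) = -1, μ(14) = 1, μ(15) = 1, μ(16) = 0, μ(17) = -1, μ(18) = 0, μ(19) = -1, μ(20) = 0, μ(21) = 1, μ(22) = 1, μ(23) = -1, μ(24) = 0, μ(25) = 0, μ(26) = 1, μ(27) = 0, μ(28) = 0, μ(29) = -1, μ(30) = -1, μ(31) = -1, μ(32) = 0, μ(33) = 1, μ(34) = 1, μ(35) = 1, μ(36) = 0, μ(37) = -1, μ(38) = 1, μ(39) = 1, μ(40) = 0, μ(41) = -1, μ(42) = -1, μ(43) = -1, μ(44) = 0, μ(45) = 0, μ(46) = 1, μ(47) = -1, μ(48) = 0, μ(49) = 0, μ(50) = 0, μ(51) = 1, μ(52) = 0, μ(53) = -1, μ(54) = 0, μ(55) = 1, μ(56) = 0, μ(57) = 1, μ(58) = 1, μ(59) = -1, μ(60) = 0, μ(61) = -1, μ(62) = 1, μ(63) = 0, μ(64) = 0, μ(65) = 1, μ(66) = -1, μ(67) = -1, μ(68) = 0, μ(69) = 1, μ(70) = -1, μ(71) = -1, μ(72) = 0, μ(73) = -1, μ(74) = 1, μ(75) = 0, μ(76) = 0, μ(77) = 1, μ(78) = -1, μ(79) = -1, μ(80) = 0, μ(81) = 0, μ(82) = 1, μ(83) = -1, μ(84) = 0, μ(85) = 1, μ(86) = 1, μ(87) = 1, μ(88) = 0, μ(89) = -1, μ(90) = 0, μ(91) = 1, μ(92) = 0, μ(93) = 1, μ(94) = 1, μ(95) = 1, μ(96) = 0, μ(97) = -1, μ(98) = 0, μ(99) = 0, μ(100) = 0, μ(101) = -1, μ(102) = -1, μ(103) = -1, μ(104) = 0, μ(105) = -1, μ(106) = 1, μ(107) = -1, μ(108) = 0, μ(109) = -1, μ(110) = -1, μ(111) = 1, μ(112) = 0, μ(113) = -1, μ(114) = -1, μ(115) = 1, μ(116) = 0, μ(117) = 0, μ(118) = 1, μ(119) = 1, μ(120) = 0, μ(121) = 0, μ(122) = 1, μ(123) = 1, μ(124) = 0, μ(125) = 0, μ(126) = 0, μ(127) = -1, μ(128) = 0, μ(129) = 1, μ(130) = -1, μ(131) = -1, μ(132) = 0, μ(133) = 1, μ(134) = 1, μ(135) = 0, μ(136) = 0, μ(137) = -1, μ(138) = -1, μ(139) = -1, μ(140) = 0, μ(141) = 1, μ(142) = 1, μ(143) = 1, μ(144) = 0, μ(145) = 1, μ(146) = 1, μ(147) = 0, μ(148) = 0, μ(149) = -1, μ(150) = 0, μ(151) = -1, μ(152) = 0, μ(153) = 0, μ(154) = -1, μ(155) = 1, μ(156) = 0, μ(157) = -1, μ(158) = 1, μ(159) = 1, μ(160) = 0, μ(161) = 1, μ(162) = 0, μ(163) = -1, μ(164) = 0, μ(165) = -1, μ(166) = 1, μ(167) = -1, μ(168) = 0, μ(169) = 0, μ(170) = -1, μ(171) = 0, μ(172) = 0, μ(173) = -1, μ(174) = -1, μ(175) = 0, μ(176) = 0, μ(177) = 1, μ(178) = 1, μ(179) = -1, μ(180) = 0, μ(181) = -1, μ(182) = -1, μ(183) = 1, μ(184) = 0, μ(185) = 1, μ(186) = -1, μ(187) = 1, μ(188) = 0. Summing all 188 values: -3. (Mertens function M(x) = Σ_{n ≤ x} μ(n); on average M(x) should be small (PNT ⟺ M(x) = o(x)).)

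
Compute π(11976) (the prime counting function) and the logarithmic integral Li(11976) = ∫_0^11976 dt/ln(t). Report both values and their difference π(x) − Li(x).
π(11976) = 1436;  Li(11976) ≈ 1458.54;  π(x) − Li(x) ≈ -22.54.

Direct count of primes ≤ 11976 gives π(11976) = 1436. Numerical evaluation of the logarithmic integral gives Li(11976) ≈ 1458.54. The difference π(x) − Li(x) ≈ -22.54 is typically negative for small/moderate x (Li(x) overestimates), though Littlewood's theorem shows this sign changes infinitely often.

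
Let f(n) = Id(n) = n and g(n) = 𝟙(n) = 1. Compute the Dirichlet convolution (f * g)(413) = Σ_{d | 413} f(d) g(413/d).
(Id * 𝟙)(413) = 480

Divisors of 413: [1, 7, 59, 413]. For each d | 413:
  d = 1: Id(1) · 𝟙(413/1) = 1 · 1 = 1
  d = 7: Id(7) · 𝟙(413/7) = 7 · 1 = 7
  d = 59: Id(59) · 𝟙(413/59) = 59 · 1 = 59
  d = 413: Id(413) · 𝟙(413/413) = 413 · 1 = 413
Summing: (Id * 𝟙)(413) = 1 + 7 + 59 + 413 = 480.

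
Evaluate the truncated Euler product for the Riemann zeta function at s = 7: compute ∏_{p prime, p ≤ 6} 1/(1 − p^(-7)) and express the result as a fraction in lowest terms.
∏ = 2733750000/2711117641

The primes p ≤ 6 are [2, 3, 5]. For each prime, (1 − 1/p^7)^(-1) = p^7 / (p^7 − 1). The product is (1 − 1/2^7)^(-1), (1 − 1/3^7)^(-1), (1 − 1/5^7)^(-1) = ∏ p^7 / (p^7 − 1) = 2733750000/2711117641.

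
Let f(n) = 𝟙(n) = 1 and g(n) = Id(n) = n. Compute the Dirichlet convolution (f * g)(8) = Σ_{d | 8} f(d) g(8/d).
(𝟙 * Id)(8) = 15

Divisors of 8: [1, 2, 4, 8]. For each d | 8:
  d = 1: 𝟙(1) · Id(8/1) = 1 · 8 = 8
  d = 2: 𝟙(2) · Id(8/2) = 1 · 4 = 4
  d = 4: 𝟙(4) · Id(8/4) = 1 · 2 = 2
  d = 8: 𝟙(8) · Id(8/8) = 1 · 1 = 1
Summing: (𝟙 * Id)(8) = 8 + 4 + 2 + 1 = 15.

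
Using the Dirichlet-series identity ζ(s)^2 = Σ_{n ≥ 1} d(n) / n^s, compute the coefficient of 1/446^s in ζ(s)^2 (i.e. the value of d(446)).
d(446) = 4

ζ(s)^2 = (Σ 1/m^s)(Σ 1/k^s). The coefficient of 1/n^s in the product is the number of ordered pairs (m, k) with mk = n, which equals d(n). For n = 446, divisors are [1, 2, 223, 446], so d(446) = 4.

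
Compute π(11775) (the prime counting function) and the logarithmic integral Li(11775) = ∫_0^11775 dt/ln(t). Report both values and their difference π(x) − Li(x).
π(11775) = 1409;  Li(11775) ≈ 1437.12;  π(x) − Li(x) ≈ -28.12.

Direct count of primes ≤ 11775 gives π(11775) = 1409. Numerical evaluation of the logarithmic integral gives Li(11775) ≈ 1437.12. The difference π(x) − Li(x) ≈ -28.12 is typically negative for small/moderate x (Li(x) overestimates), though Littlewood's theorem shows this sign changes infinitely often.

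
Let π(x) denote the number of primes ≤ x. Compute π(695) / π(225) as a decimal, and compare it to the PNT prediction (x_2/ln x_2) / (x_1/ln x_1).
π(695)/π(225) = 125/48 ≈ 2.6042;  PNT prediction ≈ 2.5565.

π(225) = 48 and π(695) = 125, so π(695)/π(225) ≈ 2.6042. The PNT-predicted ratio is (695/ln(695)) / (225/ln(225)) ≈ 2.5565. The two agree to within a few percent, as expected.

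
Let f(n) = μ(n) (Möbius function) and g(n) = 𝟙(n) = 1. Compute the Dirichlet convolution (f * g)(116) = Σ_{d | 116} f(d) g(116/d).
(μ * 𝟙)(116) = 0

Divisors of 116: [1, 2, 4, 29, 58, 116]. For each d | 116:
  d = 1: μ(1) · 𝟙(116/1) = 1 · 1 = 1
  d = 2: μ(2) · 𝟙(116/2) = -1 · 1 = -1
  d = 4: μ(4) · 𝟙(116/4) = 0 · 1 = 0
  d = 29: μ(29) · 𝟙(116/29) = -1 · 1 = -1
  d = 58: μ(58) · 𝟙(116/58) = 1 · 1 = 1
  d = 116: μ(116) · 𝟙(116/116) = 0 · 1 = 0
Summing: (μ * 𝟙)(116) = 1 + -1 + 0 + -1 + 1 + 0 = 0.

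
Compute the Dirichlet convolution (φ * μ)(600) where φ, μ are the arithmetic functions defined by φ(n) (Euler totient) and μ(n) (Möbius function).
(φ * μ)(600) = 32

Divisors of 600: [1, 2, 3, 4, 5, 6, 8, 10, 12, 15, 20, 24, 25, 30, 40, 50, 60, 75, 100, 120, 150, 200, 300, 600]. For each d | 600:
  d = 1: φ(1) · μ(600/1) = 1 · 0 = 0
  d = 2: φ(2) · μ(600/2) = 1 · 0 = 0
  d = 3: φ(3) · μ(600/3) = 2 · 0 = 0
  d = 4: φ(4) · μ(600/4) = 2 · 0 = 0
  d = 5: φ(5) · μ(600/5) = 4 · 0 = 0
  d = 6: φ(6) · μ(600/6) = 2 · 0 = 0
  d = 8: φ(8) · μ(600/8) = 4 · 0 = 0
  d = 10: φ(10) · μ(600/10) = 4 · 0 = 0
  d = 12: φ(12) · μ(600/12) = 4 · 0 = 0
  d = 15: φ(15) · μ(600/15) = 8 · 0 = 0
  d = 20: φ(20) · μ(600/20) = 8 · -1 = -8
  d = 24: φ(24) · μ(600/24) = 8 · 0 = 0
  d = 25: φ(25) · μ(600/25) = 20 · 0 = 0
  d = 30: φ(30) · μ(600/30) = 8 · 0 = 0
  d = 40: φ(40) · μ(600/40) = 16 · 1 = 16
  d = 50: φ(50) · μ(600/50) = 20 · 0 = 0
  d = 60: φ(60) · μ(600/60) = 16 · 1 = 16
  d = 75: φ(75) · μ(600/75) = 40 · 0 = 0
  d = 100: φ(100) · μ(600/100) = 40 · 1 = 40
  d = 120: φ(120) · μ(600/120) = 32 · -1 = -32
  d = 150: φ(150) · μ(600/150) = 40 · 0 = 0
  d = 200: φ(200) · μ(600/200) = 80 · -1 = -80
  d = 300: φ(300) · μ(600/300) = 80 · -1 = -80
  d = 600: φ(600) · μ(600/600) = 160 · 1 = 160
Summing: (φ * μ)(600) = 0 + 0 + 0 + 0 + 0 + 0 + 0 + 0 + 0 + 0 + -8 + 0 + 0 + 0 + 16 + 0 + 16 + 0 + 40 + -32 + 0 + -80 + -80 + 160 = 32.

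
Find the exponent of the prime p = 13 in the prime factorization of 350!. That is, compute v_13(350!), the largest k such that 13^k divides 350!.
v_13(350!) = 28

Legendre's formula: v_p(n!) = Σ_{k ≥ 1} ⌊n / p^k⌋. For p = 13, n = 350, the terms are:
  ⌊350/13^1⌋ = ⌊350/13⌋ = 26
  ⌊350/13^2⌋ = ⌊350/169⌋ = 2
(the next term ⌊350/13^3⌋ = 0, terminating the sum). Summing: v_13(350!) = 26 + 2 = 28.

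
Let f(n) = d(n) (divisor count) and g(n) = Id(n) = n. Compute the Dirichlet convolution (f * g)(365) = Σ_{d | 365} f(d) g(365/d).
(d * Id)(365) = 525

Divisors of 365: [1, 5, 73, 365]. For each d | 365:
  d = 1: d(1) · Id(365/1) = 1 · 365 = 365
  d = 5: d(5) · Id(365/5) = 2 · 73 = 146
  d = 73: d(73) · Id(365/73) = 2 · 5 = 10
  d = 365: d(365) · Id(365/365) = 4 · 1 = 4
Summing: (d * Id)(365) = 365 + 146 + 10 + 4 = 525.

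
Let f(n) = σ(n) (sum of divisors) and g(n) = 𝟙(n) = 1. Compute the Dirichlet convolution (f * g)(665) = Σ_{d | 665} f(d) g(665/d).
(σ * 𝟙)(665) = 1323

Divisors of 665: [1, 5, 7, 19, 35, 95, 133, 665]. For each d | 665:
  d = 1: σ(1) · 𝟙(665/1) = 1 · 1 = 1
  d = 5: σ(5) · 𝟙(665/5) = 6 · 1 = 6
  d = 7: σ(7) · 𝟙(665/7) = 8 · 1 = 8
  d = 19: σ(19) · 𝟙(665/19) = 20 · 1 = 20
  d = 35: σ(35) · 𝟙(665/35) = 48 · 1 = 48
  d = 95: σ(95) · 𝟙(665/95) = 120 · 1 = 120
  d = 133: σ(133) · 𝟙(665/133) = 160 · 1 = 160
  d = 665: σ(665) · 𝟙(665/665) = 960 · 1 = 960
Summing: (σ * 𝟙)(665) = 1 + 6 + 8 + 20 + 48 + 120 + 160 + 960 = 1323.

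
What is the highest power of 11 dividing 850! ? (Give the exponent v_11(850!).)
v_11(850!) = 84

Legendre's formula: v_p(n!) = Σ_{k ≥ 1} ⌊n / p^k⌋. For p = 11, n = 850, the terms are:
  ⌊850/11^1⌋ = ⌊850/11⌋ = 77
  ⌊850/11^2⌋ = ⌊850/121⌋ = 7
(the next term ⌊850/11^3⌋ = 0, terminating the sum). Summing: v_11(850!) = 77 + 7 = 84.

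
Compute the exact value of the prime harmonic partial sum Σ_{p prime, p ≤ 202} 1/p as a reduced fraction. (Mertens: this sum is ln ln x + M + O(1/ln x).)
Σ 1/p = 15202313841027497739047080375538859939135227730139536997746371469607707132833646367/7799922041683461553249199106329813876687996789903550945093032474868511536164700810

π(202) = 46, so the primes ≤ 202 are [2, 3, 5, 7, 11, 13, 17, 19, 23, 29, 31, 37, 41, 43, 47, 53, 59, 61, 67, 71, 73, 79, 83, 89, 97, 101, 103, 107, 109, 113, 127, 131, 137, 139, 149, 151, 157, 163, 167, 173, 179, 181, 191, 193, 197, 199]. Summing 1/p over these primes: 15202313841027497739047080375538859939135227730139536997746371469607707132833646367/7799922041683461553249199106329813876687996789903550945093032474868511536164700810 ≈ 1.9490. Mertens estimate ln ln(202) + 0.2615 ≈ 1.9308.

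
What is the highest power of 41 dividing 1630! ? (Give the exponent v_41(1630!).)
v_41(1630!) = 39

Legendre's formula: v_p(n!) = Σ_{k ≥ 1} ⌊n / p^k⌋. For p = 41, n = 1630, the terms are:
  ⌊1630/41^1⌋ = ⌊1630/41⌋ = 39
(the next term ⌊1630/41^2⌋ = 0, terminating the sum). Summing: v_41(1630!) = 39 = 39.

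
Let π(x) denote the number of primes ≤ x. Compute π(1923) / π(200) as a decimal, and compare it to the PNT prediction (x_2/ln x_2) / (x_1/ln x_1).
π(1923)/π(200) = 293/46 ≈ 6.3696;  PNT prediction ≈ 6.7371.

π(200) = 46 and π(1923) = 293, so π(1923)/π(200) ≈ 6.3696. The PNT-predicted ratio is (1923/ln(1923)) / (200/ln(200)) ≈ 6.7371. The two agree to within a few percent, as expected.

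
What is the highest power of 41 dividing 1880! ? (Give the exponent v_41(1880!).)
v_41(1880!) = 46

Legendre's formula: v_p(n!) = Σ_{k ≥ 1} ⌊n / p^k⌋. For p = 41, n = 1880, the terms are:
  ⌊1880/41^1⌋ = ⌊1880/41⌋ = 45
  ⌊1880/41^2⌋ = ⌊1880/1681⌋ = 1
(the next term ⌊1880/41^3⌋ = 0, terminating the sum). Summing: v_41(1880!) = 45 + 1 = 46.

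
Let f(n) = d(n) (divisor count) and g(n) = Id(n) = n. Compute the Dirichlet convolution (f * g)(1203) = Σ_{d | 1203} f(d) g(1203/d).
(d * Id)(1203) = 2015

Divisors of 1203: [1, 3, 401, 1203]. For each d | 1203:
  d = 1: d(1) · Id(1203/1) = 1 · 1203 = 1203
  d = 3: d(3) · Id(1203/3) = 2 · 401 = 802
  d = 401: d(401) · Id(1203/401) = 2 · 3 = 6
  d = 1203: d(1203) · Id(1203/1203) = 4 · 1 = 4
Summing: (d * Id)(1203) = 1203 + 802 + 6 + 4 = 2015.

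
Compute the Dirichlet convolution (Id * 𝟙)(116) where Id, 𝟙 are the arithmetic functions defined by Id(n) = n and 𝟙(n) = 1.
(Id * 𝟙)(116) = 210

Divisors of 116: [1, 2, 4, 29, 58, 116]. For each d | 116:
  d = 1: Id(1) · 𝟙(116/1) = 1 · 1 = 1
  d = 2: Id(2) · 𝟙(116/2) = 2 · 1 = 2
  d = 4: Id(4) · 𝟙(116/4) = 4 · 1 = 4
  d = 29: Id(29) · 𝟙(116/29) = 29 · 1 = 29
  d = 58: Id(58) · 𝟙(116/58) = 58 · 1 = 58
  d = 116: Id(116) · 𝟙(116/116) = 116 · 1 = 116
Summing: (Id * 𝟙)(116) = 1 + 2 + 4 + 29 + 58 + 116 = 210.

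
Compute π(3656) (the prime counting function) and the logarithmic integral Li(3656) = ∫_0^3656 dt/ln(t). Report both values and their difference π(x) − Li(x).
π(3656) = 510;  Li(3656) ≈ 523.67;  π(x) − Li(x) ≈ -13.67.

Direct count of primes ≤ 3656 gives π(3656) = 510. Numerical evaluation of the logarithmic integral gives Li(3656) ≈ 523.67. The difference π(x) − Li(x) ≈ -13.67 is typically negative for small/moderate x (Li(x) overestimates), though Littlewood's theorem shows this sign changes infinitely often.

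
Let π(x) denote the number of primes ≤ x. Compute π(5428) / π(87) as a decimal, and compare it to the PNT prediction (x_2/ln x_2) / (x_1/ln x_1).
π(5428)/π(87) = 716/23 ≈ 31.1304;  PNT prediction ≈ 32.4016.

π(87) = 23 and π(5428) = 716, so π(5428)/π(87) ≈ 31.1304. The PNT-predicted ratio is (5428/ln(5428)) / (87/ln(87)) ≈ 32.4016. The two agree to within a few percent, as expected.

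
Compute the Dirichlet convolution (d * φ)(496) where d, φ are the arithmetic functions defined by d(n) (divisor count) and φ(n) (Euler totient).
(d * φ)(496) = 992

Divisors of 496: [1, 2, 4, 8, 16, 31, 62, 124, 248, 496]. For each d | 496:
  d = 1: d(1) · φ(496/1) = 1 · 240 = 240
  d = 2: d(2) · φ(496/2) = 2 · 120 = 240
  d = 4: d(4) · φ(496/4) = 3 · 60 = 180
  d = 8: d(8) · φ(496/8) = 4 · 30 = 120
  d = 16: d(16) · φ(496/16) = 5 · 30 = 150
  d = 31: d(31) · φ(496/31) = 2 · 8 = 16
  d = 62: d(62) · φ(496/62) = 4 · 4 = 16
  d = 124: d(124) · φ(496/124) = 6 · 2 = 12
  d = 248: d(248) · φ(496/248) = 8 · 1 = 8
  d = 496: d(496) · φ(496/496) = 10 · 1 = 10
Summing: (d * φ)(496) = 240 + 240 + 180 + 120 + 150 + 16 + 16 + 12 + 8 + 10 = 992.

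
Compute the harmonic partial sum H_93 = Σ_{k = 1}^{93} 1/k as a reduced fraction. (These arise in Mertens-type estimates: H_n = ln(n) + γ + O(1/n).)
H_93 = 3676622671662732154792749821908124918261/718766754945489455304472257065075294400

Direct summation: H_93 = 1 + 1/2 + ... + 1/93. The least common denominator is lcm(1, ..., 93) = 718766754945489455304472257065075294400; over this denominator the numerator is 718766754945489455304472257065075294400 + 359383377472744727652236128532537647200 + 239588918315163151768157419021691764800 + 179691688736372363826118064266268823600 + 143753350989097891060894451413015058880 + 119794459157581575884078709510845882400 + 102680964992212779329210322437867899200 + 89845844368186181913059032133134411800 + 79862972771721050589385806340563921600 + 71876675494548945530447225706507529440 + 65342432267771768664042932460461390400 + 59897229578790787942039354755422941200 + 55289750380422265792651712081928868800 + 51340482496106389664605161218933949600 + 47917783663032630353631483804338352960 + 44922922184093090956529516066567205900 + 42280397349734673841439544533239723200 + 39931486385860525294692903170281960800 + 37829829207657339752866960898161857600 + 35938337747274472765223612853253764720 + 34226988330737593109736774145955966400 + 32671216133885884332021466230230695200 + 31250728475890845882803141611525012800 + 29948614789395393971019677377711470600 + 28750670197819578212178890282603011776 + 27644875190211132896325856040964434400 + 26620990923907016863128602113521307200 + 25670241248053194832302580609466974800 + 24785060515361705355326629553968113600 + 23958891831516315176815741902169176480 + 23186024353080305009821685711776622400 + 22461461092046545478264758033283602950 + 21780810755923922888014310820153796800 + 21140198674867336920719772266619861600 + 20536192998442555865842064487573579840 + 19965743192930262647346451585140980400 + 19426128512040255548769520461218251200 + 18914914603828669876433480449080928800 + 18429916793474088597550570693976289600 + 17969168873637236382611806426626882360 + 17530896462085108665962737977196958400 + 17113494165368796554868387072977983200 + 16715505928964871053592378071280820800 + 16335608066942942166010733115115347600 + 15972594554344210117877161268112784320 + 15625364237945422941401570805762506400 + 15292909679691265006478133129044155200 + 14974307394697696985509838688855735300 + 14668709284601825618458617491123985600 + 14375335098909789106089445141301505888 + 14093465783244891280479848177746574400 + 13822437595105566448162928020482217200 + 13561636885763951986876835038963684800 + 13310495461953508431564301056760653600 + 13068486453554353732808586492092278080 + 12835120624026597416151290304733487400 + 12609943069219113250955653632720619200 + 12392530257680852677663314776984056800 + 12182487371957448394991055204492801600 + 11979445915758157588407870951084588240 + 11783061556483433693515938640411070400 + 11593012176540152504910842855888311200 + 11408996110245864369912258048651988800 + 11230730546023272739132379016641801475 + 11057950076084453158530342416385773760 + 10890405377961961444007155410076898400 + 10727862014111782914992123239777243200 + 10570099337433668460359886133309930800 + 10416909491963615294267713870508337600 + 10268096499221277932921032243786789920 + 10123475421767457116964397986832046400 + 9982871596465131323673225792570490200 + 9846119930760129524718798041987332800 + 9713064256020127774384760230609125600 + 9583556732606526070726296760867670592 + 9457457301914334938216740224540464400 + 9334633181110252666291847494351627200 + 9214958396737044298775285346988144800 + 9098313353740372851955345026140193600 + 8984584436818618191305903213313441180 + 8873663641302338954376200704507102400 + 8765448231042554332981368988598479200 + 8659840421029993437403280205603316800 + 8556747082684398277434193536488991600 + 8456079469946934768287908906647944640 + 8357752964482435526796189035640410400 + 8261686838453901785108876517989371200 + 8167804033471471083005366557557673800 + 8076030954443701744994070304101969600 + 7986297277172105058938580634056392160 + 7898535768631752256093101725989838400 + 7812682118972711470700785402881253200 + 7728674784360101669940561903925540800 = 3676622671662732154792749821908124918261, so H_93 = 3676622671662732154792749821908124918261/718766754945489455304472257065075294400 (already in lowest terms) ≈ 5.11518. (The PNT-adjacent estimate ln(93) + γ ≈ 5.10982 matches within O(1/n).)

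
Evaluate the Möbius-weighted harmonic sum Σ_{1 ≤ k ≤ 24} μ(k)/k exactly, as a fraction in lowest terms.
Σ μ(k)/k = -249979/223092870

Values of μ(k) for 1 ≤ k ≤ 24: μ(1) = 1, μ(2) = -1, μ(3) = -1, μ(5) = -1, μ(6) = 1, μ(7) = -1, μ(10) = 1, μ(11) = -1, μ(13) = -1, μ(14) = 1, μ(15) = 1, μ(17) = -1, μ(19) = -1, μ(21) = 1, μ(22) = 1, μ(23) = -1, with μ = 0 on non-squarefree integers. Summing μ(k)/k for k where μ(k) ≠ 0 gives -249979/223092870 ≈ -0.0011. (PNT ⟺ this sum → 0 as n → ∞.)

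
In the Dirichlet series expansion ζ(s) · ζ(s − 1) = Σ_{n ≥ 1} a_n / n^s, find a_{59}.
σ(59) = 60

In the product (Σ m^0/m^s)(Σ k / k^s) = Σ (Σ_{d | n} d) / n^s, the coefficient of 1/n^s is σ(n) = Σ_{d | n} d. For n = 59, divisors are [1, 59]; summing: σ(59) = 60.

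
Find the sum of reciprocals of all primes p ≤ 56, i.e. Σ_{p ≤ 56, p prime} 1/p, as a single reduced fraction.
Σ 1/p = 54766551458687142251/32589158477190044730

π(56) = 16, so the primes ≤ 56 are [2, 3, 5, 7, 11, 13, 17, 19, 23, 29, 31, 37, 41, 43, 47, 53]. Summing 1/p over these primes: 54766551458687142251/32589158477190044730 ≈ 1.6805. Mertens estimate ln ln(56) + 0.2615 ≈ 1.6541.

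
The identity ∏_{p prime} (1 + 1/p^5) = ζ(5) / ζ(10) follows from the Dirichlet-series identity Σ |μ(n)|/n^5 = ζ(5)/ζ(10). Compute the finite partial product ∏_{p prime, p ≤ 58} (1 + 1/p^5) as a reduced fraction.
∏ = 32347597211284988160480267437380591091977322089812731895007080802055947812864/31226639806314720763085693561071542877365250131832357293968847568717289128655

The primes p ≤ 58 are [2, 3, 5, 7, 11, 13, 17, 19, 23, 29, 31, 37, 41, 43, 47, 53]. For each, (1 + 1/p^5) = (p^5 + 1)/p^5. Multiplying these fractions over p ∈ [2, 3, 5, 7, 11, 13, 17, 19, 23, 29, 31, 37, 41, 43, 47, 53] gives 32347597211284988160480267437380591091977322089812731895007080802055947812864/31226639806314720763085693561071542877365250131832357293968847568717289128655. (In the limit P → ∞ this tends to ζ(5)/ζ(10).)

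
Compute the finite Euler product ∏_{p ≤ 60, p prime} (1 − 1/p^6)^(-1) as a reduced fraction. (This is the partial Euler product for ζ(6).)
∏ = 4770739572296379656394863241102356173984421633090039451960419477648624277653925987495283/4689410829889825408368231882153932262030763270859585875623809572192922480840433054253056

The primes p ≤ 60 are [2, 3, 5, 7, 11, 13, 17, 19, 23, 29, 31, 37, 41, 43, 47, 53, 59]. For each prime, (1 − 1/p^6)^(-1) = p^6 / (p^6 − 1). The product is (1 − 1/2^6)^(-1), (1 − 1/3^6)^(-1), (1 − 1/5^6)^(-1), (1 − 1/7^6)^(-1), (1 − 1/11^6)^(-1), (1 − 1/13^6)^(-1), (1 − 1/17^6)^(-1), (1 − 1/19^6)^(-1), (1 − 1/23^6)^(-1), (1 − 1/29^6)^(-1), (1 − 1/31^6)^(-1), (1 − 1/37^6)^(-1), (1 − 1/41^6)^(-1), (1 − 1/43^6)^(-1), (1 − 1/47^6)^(-1), (1 − 1/53^6)^(-1), (1 − 1/59^6)^(-1) = ∏ p^6 / (p^6 − 1) = 4770739572296379656394863241102356173984421633090039451960419477648624277653925987495283/4689410829889825408368231882153932262030763270859585875623809572192922480840433054253056.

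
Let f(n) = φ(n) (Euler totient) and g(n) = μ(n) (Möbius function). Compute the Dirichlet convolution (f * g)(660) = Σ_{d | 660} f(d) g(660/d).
(φ * μ)(660) = 27

Divisors of 660: [1, 2, 3, 4, 5, 6, 10, 11, 12, 15, 20, 22, 30, 33, 44, 55, 60, 66, 110, 132, 165, 220, 330, 660]. For each d | 660:
  d = 1: φ(1) · μ(660/1) = 1 · 0 = 0
  d = 2: φ(2) · μ(660/2) = 1 · 1 = 1
  d = 3: φ(3) · μ(660/3) = 2 · 0 = 0
  d = 4: φ(4) · μ(660/4) = 2 · -1 = -2
  d = 5: φ(5) · μ(660/5) = 4 · 0 = 0
  d = 6: φ(6) · μ(660/6) = 2 · -1 = -2
  d = 10: φ(10) · μ(660/10) = 4 · -1 = -4
  d = 11: φ(11) · μ(660/11) = 10 · 0 = 0
  d = 12: φ(12) · μ(660/12) = 4 · 1 = 4
  d = 15: φ(15) · μ(660/15) = 8 · 0 = 0
  d = 20: φ(20) · μ(660/20) = 8 · 1 = 8
  d = 22: φ(22) · μ(660/22) = 10 · -1 = -10
  d = 30: φ(30) · μ(660/30) = 8 · 1 = 8
  d = 33: φ(33) · μ(660/33) = 20 · 0 = 0
  d = 44: φ(44) · μ(660/44) = 20 · 1 = 20
  d = 55: φ(55) · μ(660/55) = 40 · 0 = 0
  d = 60: φ(60) · μ(660/60) = 16 · -1 = -16
  d = 66: φ(66) · μ(660/66) = 20 · 1 = 20
  d = 110: φ(110) · μ(660/110) = 40 · 1 = 40
  d = 132: φ(132) · μ(660/132) = 40 · -1 = -40
  d = 165: φ(165) · μ(660/165) = 80 · 0 = 0
  d = 220: φ(220) · μ(660/220) = 80 · -1 = -80
  d = 330: φ(330) · μ(660/330) = 80 · -1 = -80
  d = 660: φ(660) · μ(660/660) = 160 · 1 = 160
Summing: (φ * μ)(660) = 0 + 1 + 0 + -2 + 0 + -2 + -4 + 0 + 4 + 0 + 8 + -10 + 8 + 0 + 20 + 0 + -16 + 20 + 40 + -40 + 0 + -80 + -80 + 160 = 27.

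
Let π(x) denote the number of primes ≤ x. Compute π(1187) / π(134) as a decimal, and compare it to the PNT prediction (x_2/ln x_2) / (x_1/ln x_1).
π(1187)/π(134) = 195/32 ≈ 6.0938;  PNT prediction ≈ 6.1287.

π(134) = 32 and π(1187) = 195, so π(1187)/π(134) ≈ 6.0938. The PNT-predicted ratio is (1187/ln(1187)) / (134/ln(134)) ≈ 6.1287. The two agree to within a few percent, as expected.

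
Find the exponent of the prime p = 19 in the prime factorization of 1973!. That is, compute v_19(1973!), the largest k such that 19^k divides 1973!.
v_19(1973!) = 108

Legendre's formula: v_p(n!) = Σ_{k ≥ 1} ⌊n / p^k⌋. For p = 19, n = 1973, the terms are:
  ⌊1973/19^1⌋ = ⌊1973/19⌋ = 103
  ⌊1973/19^2⌋ = ⌊1973/361⌋ = 5
(the next term ⌊1973/19^3⌋ = 0, terminating the sum). Summing: v_19(1973!) = 103 + 5 = 108.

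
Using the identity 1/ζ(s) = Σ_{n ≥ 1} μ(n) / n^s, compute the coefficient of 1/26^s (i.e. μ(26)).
μ(26) = 1

Factor n = 26 = 2 · 13. μ(n) = 0 if any exponent ≥ 2 (not squarefree); otherwise μ(n) = (−1)^{ω(n)} where ω(n) is the number of distinct prime factors. Applying: μ(26) = 1.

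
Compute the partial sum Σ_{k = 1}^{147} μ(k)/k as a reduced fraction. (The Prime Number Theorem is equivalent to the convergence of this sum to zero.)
Σ μ(k)/k = 66670440746206079837278951558338834430808994180477323/3338215550199730022503077710549980019122111551066811030

Values of μ(k) for 1 ≤ k ≤ 147: μ(1) = 1, μ(2) = -1, μ(3) = -1, μ(5) = -1, μ(6) = 1, μ(7) = -1, μ(10) = 1, μ(11) = -1, μ(13) = -1, μ(14) = 1, μ(15) = 1, μ(17) = -1, μ(19) = -1, μ(21) = 1, μ(22) = 1, μ(23) = -1, μ(26) = 1, μ(29) = -1, μ(30) = -1, μ(31) = -1, μ(33) = 1, μ(34) = 1, μ(35) = 1, μ(37) = -1, μ(38) = 1, μ(39) = 1, μ(41) = -1, μ(42) = -1, μ(43) = -1, μ(46) = 1, μ(47) = -1, μ(51) = 1, μ(53) = -1, μ(55) = 1, μ(57) = 1, μ(58) = 1, μ(59) = -1, μ(61) = -1, μ(62) = 1, μ(65) = 1, μ(66) = -1, μ(67) = -1, μ(69) = 1, μ(70) = -1, μ(71) = -1, μ(73) = -1, μ(74) = 1, μ(77) = 1, μ(78) = -1, μ(79) = -1, μ(82) = 1, μ(83) = -1, μ(85) = 1, μ(86) = 1, μ(87) = 1, μ(89) = -1, μ(91) = 1, μ(93) = 1, μ(94) = 1, μ(95) = 1, μ(97) = -1, μ(101) = -1, μ(102) = -1, μ(103) = -1, μ(105) = -1, μ(106) = 1, μ(107) = -1, μ(109) = -1, μ(110) = -1, μ(111) = 1, μ(113) = -1, μ(114) = -1, μ(115) = 1, μ(118) = 1, μ(119) = 1, μ(122) = 1, μ(123) = 1, μ(127) = -1, μ(129) = 1, μ(130) = -1, μ(131) = -1, μ(133) = 1, μ(134) = 1, μ(137) = -1, μ(138) = -1, μ(139) = -1, μ(141) = 1, μ(142) = 1, μ(143) = 1, μ(145) = 1, μ(146) = 1, with μ = 0 on non-squarefree integers. Summing μ(k)/k for k where μ(k) ≠ 0 gives 66670440746206079837278951558338834430808994180477323/3338215550199730022503077710549980019122111551066811030 ≈ 0.0200. (PNT ⟺ this sum → 0 as n → ∞.)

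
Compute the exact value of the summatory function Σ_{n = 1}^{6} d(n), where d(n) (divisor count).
Σ_{n ≤ 6} d(n) = 14

Compute d(n) for each 1 ≤ n ≤ 6: d(1) = 1, d(2) = 2, d(3) = 2, d(4) = 3, d(5) = 2, d(6) = 4. Summing all 6 values: 14. (Dirichlet's divisor formula: Σ_{n ≤ x} d(n) = x ln(x) + (2γ − 1) x + O(√x). For x = 6, the asymptotic estimate is ≈ 11.68.)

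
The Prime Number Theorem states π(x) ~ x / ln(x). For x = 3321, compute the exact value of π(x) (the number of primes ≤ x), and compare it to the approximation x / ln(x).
π(3321) = 467;  x/ln(x) ≈ 409.59;  relative error ≈ 12.29%.

Directly count primes up to 3321: π(3321) = 467. The PNT approximation gives 3321/ln(3321) ≈ 3321/8.10802 ≈ 409.59. Relative error (π(x) − x/ln(x)) / π(x) ≈ 12.29%; the approximation is known to undercount slightly (Li(x) is a better estimate).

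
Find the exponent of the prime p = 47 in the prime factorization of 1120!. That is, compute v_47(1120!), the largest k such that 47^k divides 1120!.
v_47(1120!) = 23

Legendre's formula: v_p(n!) = Σ_{k ≥ 1} ⌊n / p^k⌋. For p = 47, n = 1120, the terms are:
  ⌊1120/47^1⌋ = ⌊1120/47⌋ = 23
(the next term ⌊1120/47^2⌋ = 0, terminating the sum). Summing: v_47(1120!) = 23 = 23.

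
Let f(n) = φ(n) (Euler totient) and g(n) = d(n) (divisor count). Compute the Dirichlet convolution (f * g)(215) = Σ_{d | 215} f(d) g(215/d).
(φ * d)(215) = 264

Divisors of 215: [1, 5, 43, 215]. For each d | 215:
  d = 1: φ(1) · d(215/1) = 1 · 4 = 4
  d = 5: φ(5) · d(215/5) = 4 · 2 = 8
  d = 43: φ(43) · d(215/43) = 42 · 2 = 84
  d = 215: φ(215) · d(215/215) = 168 · 1 = 168
Summing: (φ * d)(215) = 4 + 8 + 84 + 168 = 264.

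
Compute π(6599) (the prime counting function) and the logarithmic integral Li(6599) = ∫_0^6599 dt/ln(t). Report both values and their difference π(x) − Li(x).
π(6599) = 853;  Li(6599) ≈ 868.89;  π(x) − Li(x) ≈ -15.89.

Direct count of primes ≤ 6599 gives π(6599) = 853. Numerical evaluation of the logarithmic integral gives Li(6599) ≈ 868.89. The difference π(x) − Li(x) ≈ -15.89 is typically negative for small/moderate x (Li(x) overestimates), though Littlewood's theorem shows this sign changes infinitely often.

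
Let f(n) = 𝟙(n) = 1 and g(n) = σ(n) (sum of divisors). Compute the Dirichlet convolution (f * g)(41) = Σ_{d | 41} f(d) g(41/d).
(𝟙 * σ)(41) = 43

Divisors of 41: [1, 41]. For each d | 41:
  d = 1: 𝟙(1) · σ(41/1) = 1 · 42 = 42
  d = 41: 𝟙(41) · σ(41/41) = 1 · 1 = 1
Summing: (𝟙 * σ)(41) = 42 + 1 = 43.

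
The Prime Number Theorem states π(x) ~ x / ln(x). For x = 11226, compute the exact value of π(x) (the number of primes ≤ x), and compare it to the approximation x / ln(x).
π(11226) = 1357;  x/ln(x) ≈ 1203.73;  relative error ≈ 11.29%.

Directly count primes up to 11226: π(11226) = 1357. The PNT approximation gives 11226/ln(11226) ≈ 11226/9.32599 ≈ 1203.73. Relative error (π(x) − x/ln(x)) / π(x) ≈ 11.29%; the approximation is known to undercount slightly (Li(x) is a better estimate).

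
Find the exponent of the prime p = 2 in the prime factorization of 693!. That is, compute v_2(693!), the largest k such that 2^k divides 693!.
v_2(693!) = 687

Legendre's formula: v_p(n!) = Σ_{k ≥ 1} ⌊n / p^k⌋. For p = 2, n = 693, the terms are:
  ⌊693/2^1⌋ = ⌊693/2⌋ = 346
  ⌊693/2^2⌋ = ⌊693/4⌋ = 173
  ⌊693/2^3⌋ = ⌊693/8⌋ = 86
  ⌊693/2^4⌋ = ⌊693/16⌋ = 43
  ⌊693/2^5⌋ = ⌊693/32⌋ = 21
  ⌊693/2^6⌋ = ⌊693/64⌋ = 10
  ⌊693/2^7⌋ = ⌊693/128⌋ = 5
  ⌊693/2^8⌋ = ⌊693/256⌋ = 2
  ⌊693/2^9⌋ = ⌊693/512⌋ = 1
(the next term ⌊693/2^10⌋ = 0, terminating the sum). Summing: v_2(693!) = 346 + 173 + 86 + 43 + 21 + 10 + 5 + 2 + 1 = 687.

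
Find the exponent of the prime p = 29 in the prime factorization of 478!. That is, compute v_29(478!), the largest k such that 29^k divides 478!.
v_29(478!) = 16

Legendre's formula: v_p(n!) = Σ_{k ≥ 1} ⌊n / p^k⌋. For p = 29, n = 478, the terms are:
  ⌊478/29^1⌋ = ⌊478/29⌋ = 16
(the next term ⌊478/29^2⌋ = 0, terminating the sum). Summing: v_29(478!) = 16 = 16.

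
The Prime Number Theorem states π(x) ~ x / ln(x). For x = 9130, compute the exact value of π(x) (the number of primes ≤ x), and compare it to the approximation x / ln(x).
π(9130) = 1131;  x/ln(x) ≈ 1001.17;  relative error ≈ 11.48%.

Directly count primes up to 9130: π(9130) = 1131. The PNT approximation gives 9130/ln(9130) ≈ 9130/9.11932 ≈ 1001.17. Relative error (π(x) − x/ln(x)) / π(x) ≈ 11.48%; the approximation is known to undercount slightly (Li(x) is a better estimate).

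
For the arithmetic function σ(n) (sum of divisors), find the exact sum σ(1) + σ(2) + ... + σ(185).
Σ_{n ≤ 185} σ(n) = 28174

Compute σ(n) for each 1 ≤ n ≤ 185: σ(1) = 1, σ(2) = 3, σ(3) = 4, σ(4) = 7, σ(5) = 6, σ(6) = 12, σ(7) = 8, σ(8) = 15, σ(9) = 13, σ(10) = 18, σ(11) = 12, σ(12) = 28, σ(13) = 14, σ(14) = 24, σ(15) = 24, σ(16) = 31, σ(17) = 18, σ(18) = 39, σ(19) = 20, σ(20) = 42, σ(21) = 32, σ(22) = 36, σ(23) = 24, σ(24) = 60, σ(25) = 31, σ(26) = 42, σ(27) = 40, σ(28) = 56, σ(29) = 30, σ(30) = 72, σ(31) = 32, σ(32) = 63, σ(33) = 48, σ(34) = 54, σ(35) = 48, σ(36) = 91, σ(37) = 38, σ(38) = 60, σ(39) = 56, σ(40) = 90, σ(41) = 42, σ(42) = 96, σ(43) = 44, σ(44) = 84, σ(45) = 78, σ(46) = 72, σ(47) = 48, σ(48) = 124, σ(49) = 57, σ(50) = 93, σ(51) = 72, σ(52) = 98, σ(53) = 54, σ(54) = 120, σ(55) = 72, σ(56) = 120, σ(57) = 80, σ(58) = 90, σ(59) = 60, σ(60) = 168, σ(61) = 62, σ(62) = 96, σ(63) = 104, σ(64) = 127, σ(65) = 84, σ(66) = 144, σ(67) = 68, σ(68) = 126, σ(69) = 96, σ(70) = 144, σ(71) = 72, σ(72) = 195, σ(73) = 74, σ(74) = 114, σ(75) = 124, σ(76) = 140, σ(77) = 96, σ(78) = 168, σ(79) = 80, σ(80) = 186, σ(81) = 121, σ(82) = 126, σ(83) = 84, σ(84) = 224, σ(85) = 108, σ(86) = 132, σ(87) = 120, σ(88) = 180, σ(89) = 90, σ(90) = 234, σ(91) = 112, σ(92) = 168, σ(93) = 128, σ(94) = 144, σ(95) = 120, σ(96) = 252, σ(97) = 98, σ(98) = 171, σ(99) = 156, σ(100) = 217, σ(101) = 102, σ(102) = 216, σ(103) = 104, σ(104) = 210, σ(105) = 192, σ(106) = 162, σ(107) = 108, σ(108) = 280, σ(109) = 110, σ(110) = 216, σ(111) = 152, σ(112) = 248, σ(113) = 114, σ(114) = 240, σ(115) = 144, σ(116) = 210, σ(117) = 182, σ(118) = 180, σ(119) = 144, σ(120) = 360, σ(121) = 133, σ(122) = 186, σ(123) = 168, σ(124) = 224, σ(125) = 156, σ(126) = 312, σ(127) = 128, σ(128) = 255, σ(129) = 176, σ(130) = 252, σ(131) = 132, σ(132) = 336, σ(133) = 160, σ(134) = 204, σ(135) = 240, σ(136) = 270, σ(137) = 138, σ(138) = 288, σ(139) = 140, σ(140) = 336, σ(141) = 192, σ(142) = 216, σ(143) = 168, σ(144) = 403, σ(145) = 180, σ(146) = 222, σ(147) = 228, σ(148) = 266, σ(149) = 150, σ(150) = 372, σ(151) = 152, σ(152) = 300, σ(153) = 234, σ(154) = 288, σ(155) = 192, σ(156) = 392, σ(157) = 158, σ(158) = 240, σ(159) = 216, σ(160) = 378, σ(161) = 192, σ(162) = 363, σ(163) = 164, σ(164) = 294, σ(165) = 288, σ(166) = 252, σ(167) = 168, σ(168) = 480, σ(169) = 183, σ(170) = 324, σ(171) = 260, σ(172) = 308, σ(173) = 174, σ(174) = 360, σ(175) = 248, σ(176) = 372, σ(177) = 240, σ(178) = 270, σ(179) = 180, σ(180) = 546, σ(181) = 182, σ(182) = 336, σ(183) = 248, σ(184) = 360, σ(185) = 228. Summing all 185 values: 28174. (Average order: Σ_{n ≤ x} σ(n) ~ (π²/12) x². For x = 185, (π²/12)·185² ≈ 28148.93.)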